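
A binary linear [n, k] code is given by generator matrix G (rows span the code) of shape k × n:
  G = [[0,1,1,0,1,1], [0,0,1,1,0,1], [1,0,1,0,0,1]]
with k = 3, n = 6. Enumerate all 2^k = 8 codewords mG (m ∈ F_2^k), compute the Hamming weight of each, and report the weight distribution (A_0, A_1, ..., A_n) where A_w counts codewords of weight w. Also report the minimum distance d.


Weight distribution: A_0 = 1, A_2 = 1, A_3 = 4, A_4 = 1, A_6 = 1. Minimum distance d = 2.

Enumerate all 2^3 = 8 messages m ∈ F_2^3.
For each, compute codeword c = mG in F_2^6, then tally its weight.
  m = 000 → c = 000000, weight = 0.
  m = 100 → c = 011011, weight = 4.
  m = 010 → c = 001101, weight = 3.
  m = 110 → c = 010110, weight = 3.
  m = 001 → c = 101001, weight = 3.
  m = 101 → c = 110010, weight = 3.
  m = 011 → c = 100100, weight = 2.
  m = 111 → c = 111111, weight = 6.
Tally weights:
  weight 0: 1 codewords.
  weight 2: 1 codewords.
  weight 3: 4 codewords.
  weight 4: 1 codewords.
  weight 6: 1 codewords.
Minimum distance d = smallest w > 0 with A_w > 0 = 2.
Sanity: Σ A_w = 8 = 2^3 = 8 ✓.


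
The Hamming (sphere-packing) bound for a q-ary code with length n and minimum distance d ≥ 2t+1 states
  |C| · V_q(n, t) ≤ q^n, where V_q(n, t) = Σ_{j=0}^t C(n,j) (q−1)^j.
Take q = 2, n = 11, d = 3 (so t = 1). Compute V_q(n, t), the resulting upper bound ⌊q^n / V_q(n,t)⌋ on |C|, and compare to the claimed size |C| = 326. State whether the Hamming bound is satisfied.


V_q(n, t) = 12, q^n = 2048, Hamming bound = 170, |C| = 326 > bound (violated).

Step 1: Compute V_q(n, t) = Σ_{j=0}^1 C(n, j) (q−1)^j.
  j = 0: C(11,0)·(1)^0 = 1·1 = 1.
  j = 1: C(11,1)·(1)^1 = 11·1 = 11.
  V_q(n, t) = 1 + 11 = 12.
Step 2: q^n = 2^11 = 2048.
Step 3: Hamming bound ⌊q^n / V_q(n,t)⌋ = ⌊2048/12⌋ = 170.
Step 4: Compare |C| = 326 to 170: violated.
The claimed |C| lies above the Hamming bound, so no 2-ary code of length 11 with d ≥ 3 can have 326 codewords.


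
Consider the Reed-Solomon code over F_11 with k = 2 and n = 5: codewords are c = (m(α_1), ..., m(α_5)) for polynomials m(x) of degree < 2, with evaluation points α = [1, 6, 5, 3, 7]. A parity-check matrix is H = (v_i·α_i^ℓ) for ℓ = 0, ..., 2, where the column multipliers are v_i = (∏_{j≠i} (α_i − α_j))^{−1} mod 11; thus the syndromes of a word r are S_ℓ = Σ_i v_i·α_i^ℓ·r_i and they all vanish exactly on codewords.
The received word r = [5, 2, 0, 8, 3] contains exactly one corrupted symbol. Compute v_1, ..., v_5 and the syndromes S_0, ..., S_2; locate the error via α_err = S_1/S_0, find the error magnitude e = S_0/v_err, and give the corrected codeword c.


S = (4, 2, 1), error at position 2, error magnitude e = 6, c = [5, 7, 0, 8, 3].

Step 1: column multipliers v_i = (∏_{j≠i}(α_i − α_j))^{−1} mod 11.
  i = 1 (α = 1): (1−6)(1−5)(1−3)(1−7) = (−5)·(−4)·(−2)·(−6) = 240 ≡ 9, so v_1 = 9^{−1} = 5 (mod 11).
  i = 2 (α = 6): (6−1)(6−5)(6−3)(6−7) = 5·1·3·(−1) = −15 ≡ 7, so v_2 = 7^{−1} = 8 (mod 11).
  i = 3 (α = 5): (5−1)(5−6)(5−3)(5−7) = 4·(−1)·2·(−2) = 16 ≡ 5, so v_3 = 5^{−1} = 9 (mod 11).
  i = 4 (α = 3): (3−1)(3−6)(3−5)(3−7) = 2·(−3)·(−2)·(−4) = −48 ≡ 7, so v_4 = 7^{−1} = 8 (mod 11).
  i = 5 (α = 7): (7−1)(7−6)(7−5)(7−3) = 6·1·2·4 = 48 ≡ 4, so v_5 = 4^{−1} = 3 (mod 11).
  v = [5, 8, 9, 8, 3].
Step 2: syndromes of r = [5, 2, 0, 8, 3] (all sums mod 11).
  S_0 = Σ v_i r_i = 5·5 + 8·2 + 9·0 + 8·8 + 3·3 = 114 ≡ 4.
  S_1 = Σ v_i α_i r_i = 5·1·5 + 8·6·2 + 9·5·0 + 8·3·8 + 3·7·3 = 376 ≡ 2.
  α_i^2 mod 11 = [1, 3, 3, 9, 5].
  S_2 = Σ v_i α_i^2 r_i = 5·1·5 + 8·3·2 + 9·3·0 + 8·9·8 + 3·5·3 = 694 ≡ 1.
  S = (4, 2, 1) ≠ 0, so r is not a codeword (an error is present).
Step 3: locate the error. For a single error e at position i, S_ℓ = v_i·e·α_i^ℓ, so α_err = S_1/S_0.
  S_0^{−1} = 4^{−1} = 3 (mod 11), so α_err = 2·3 = 6 ≡ 6 = α_2. Error position i = 2.
  Consistency check: S_2/S_1 = 1·6 = 6 ≡ 6 = α_err ✓ (single-error assumption holds).
Step 4: error magnitude e = S_0/v_2 = S_0·∏_{j≠2}(α_2 − α_j) = 4·7 = 28 ≡ 6 (mod 11).
Step 5: correct position 2: c_2 = r_2 − e = 2 − 6 ≡ 7 (mod 11). Hence c = [5, 7, 0, 8, 3].
  Check: interpolating c through the α_i gives m(x) = 9 + 7·x (degree < 2) with m(α_i) = c_i for every i, so c is indeed a codeword.


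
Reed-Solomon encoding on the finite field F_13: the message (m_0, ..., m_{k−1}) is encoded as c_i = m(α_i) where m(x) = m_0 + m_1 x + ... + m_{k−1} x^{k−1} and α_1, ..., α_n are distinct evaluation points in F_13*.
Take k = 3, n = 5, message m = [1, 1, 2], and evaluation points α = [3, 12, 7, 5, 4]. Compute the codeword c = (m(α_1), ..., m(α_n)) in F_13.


c = [9, 2, 2, 4, 11]

Message polynomial: m(x) = 1 + 1·x + 2·x^2 (mod 13).
For each evaluation point α_i, compute m(α_i) mod 13:
  α_1 = 3: Horner steps 2 → 7 → 9, so m(3) = 9.
  α_2 = 12: Horner steps 2 → 12 → 2, so m(12) = 2.
  α_3 = 7: Horner steps 2 → 2 → 2, so m(7) = 2.
  α_4 = 5: Horner steps 2 → 11 → 4, so m(5) = 4.
  α_5 = 4: Horner steps 2 → 9 → 11, so m(4) = 11.
Codeword c = [9, 2, 2, 4, 11] ∈ F_13^5.


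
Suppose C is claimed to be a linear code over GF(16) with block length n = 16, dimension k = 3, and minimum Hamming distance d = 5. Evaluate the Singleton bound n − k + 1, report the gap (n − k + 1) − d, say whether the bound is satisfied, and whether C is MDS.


Singleton RHS = n − k + 1 = 14, slack = 9, bound satisfied, not MDS.

Singleton bound: d ≤ n − k + 1.
Here n = 16, k = 3, so n − k + 1 = 14.
Given d = 5, check d ≤ 14: YES.
Slack = (n − k + 1) − d = 9.
The code is NOT MDS (slack = 9 > 0).
Description: the claimed parameters are [16, 3, 5]_16; such a code would be non-MDS.


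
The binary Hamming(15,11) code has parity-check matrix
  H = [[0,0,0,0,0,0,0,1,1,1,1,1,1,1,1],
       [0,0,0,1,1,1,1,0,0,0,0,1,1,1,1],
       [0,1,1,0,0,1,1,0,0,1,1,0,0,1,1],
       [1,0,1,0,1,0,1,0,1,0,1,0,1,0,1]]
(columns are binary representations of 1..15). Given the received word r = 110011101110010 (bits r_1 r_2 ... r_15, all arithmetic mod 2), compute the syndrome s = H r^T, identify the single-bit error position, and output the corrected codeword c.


s = (0, 0, 0, 1)^T, error position = 1, corrected codeword c = 010011101110010

Compute s = H r^T mod 2 one row at a time:
  s_1 = 0 + 1 + 1 + 1 + 0 + 0 + 1 + 0 = 4 ≡ 0 (mod 2).
  s_2 = 0 + 1 + 1 + 1 + 0 + 0 + 1 + 0 = 4 ≡ 0 (mod 2).
  s_3 = 1 + 0 + 1 + 1 + 1 + 1 + 1 + 0 = 6 ≡ 0 (mod 2).
  s_4 = 1 + 0 + 1 + 1 + 1 + 1 + 0 + 0 = 5 ≡ 1 (mod 2).
s = (0, 0, 0, 1)^T — this equals column 1 of H (binary 0001), so error is at position 1.
Correct: flip bit 1 of r = 110011101110010 to get c = 010011101110010.


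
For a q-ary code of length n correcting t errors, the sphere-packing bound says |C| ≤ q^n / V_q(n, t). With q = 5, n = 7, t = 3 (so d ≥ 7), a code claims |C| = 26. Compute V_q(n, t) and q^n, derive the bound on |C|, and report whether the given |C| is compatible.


V_q(n, t) = 2605, q^n = 78125, Hamming bound = 29, |C| = 26 ≤ bound (satisfied).

Step 1: Compute V_q(n, t) = Σ_{j=0}^3 C(n, j) (q−1)^j.
  j = 0: C(7,0)·(4)^0 = 1·1 = 1.
  j = 1: C(7,1)·(4)^1 = 7·4 = 28.
  j = 2: C(7,2)·(4)^2 = 21·16 = 336.
  j = 3: C(7,3)·(4)^3 = 35·64 = 2240.
  V_q(n, t) = 1 + 28 + 336 + 2240 = 2605.
Step 2: q^n = 5^7 = 78125.
Step 3: Hamming bound ⌊q^n / V_q(n,t)⌋ = ⌊78125/2605⌋ = 29.
Step 4: Compare |C| = 26 to 29: satisfied.
The claimed |C| lies below the Hamming bound.


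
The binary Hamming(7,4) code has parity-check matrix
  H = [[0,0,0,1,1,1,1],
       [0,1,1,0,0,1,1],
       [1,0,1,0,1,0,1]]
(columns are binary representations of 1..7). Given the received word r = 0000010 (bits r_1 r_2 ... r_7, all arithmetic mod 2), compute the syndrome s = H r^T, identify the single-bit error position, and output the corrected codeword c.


s = (1, 1, 0)^T, error position = 6, corrected codeword c = 0000000

Compute s = H r^T mod 2 one row at a time:
  s_1 = 0 + 0 + 1 + 0 = 1 ≡ 1 (mod 2).
  s_2 = 0 + 0 + 1 + 0 = 1 ≡ 1 (mod 2).
  s_3 = 0 + 0 + 0 + 0 = 0 ≡ 0 (mod 2).
s = (1, 1, 0)^T — this equals column 6 of H (binary 110), so error is at position 6.
Correct: flip bit 6 of r = 0000010 to get c = 0000000.


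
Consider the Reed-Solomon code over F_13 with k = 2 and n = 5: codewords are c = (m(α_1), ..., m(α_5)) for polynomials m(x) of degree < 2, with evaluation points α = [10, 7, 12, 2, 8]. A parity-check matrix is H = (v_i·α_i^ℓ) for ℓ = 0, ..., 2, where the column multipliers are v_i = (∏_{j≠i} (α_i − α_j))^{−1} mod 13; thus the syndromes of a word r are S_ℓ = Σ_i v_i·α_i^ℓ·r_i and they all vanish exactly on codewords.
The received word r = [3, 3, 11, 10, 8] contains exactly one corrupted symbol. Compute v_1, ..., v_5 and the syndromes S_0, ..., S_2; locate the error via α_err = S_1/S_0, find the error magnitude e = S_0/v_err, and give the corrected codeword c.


S = (4, 2, 1), error at position 2, error magnitude e = 12, c = [3, 4, 11, 10, 8].

Step 1: column multipliers v_i = (∏_{j≠i}(α_i − α_j))^{−1} mod 13.
  i = 1 (α = 10): (10−7)(10−12)(10−2)(10−8) = 3·(−2)·8·2 = −96 ≡ 8, so v_1 = 8^{−1} = 5 (mod 13).
  i = 2 (α = 7): (7−10)(7−12)(7−2)(7−8) = (−3)·(−5)·5·(−1) = −75 ≡ 3, so v_2 = 3^{−1} = 9 (mod 13).
  i = 3 (α = 12): (12−10)(12−7)(12−2)(12−8) = 2·5·10·4 = 400 ≡ 10, so v_3 = 10^{−1} = 4 (mod 13).
  i = 4 (α = 2): (2−10)(2−7)(2−12)(2−8) = (−8)·(−5)·(−10)·(−6) = 2400 ≡ 8, so v_4 = 8^{−1} = 5 (mod 13).
  i = 5 (α = 8): (8−10)(8−7)(8−12)(8−2) = (−2)·1·(−4)·6 = 48 ≡ 9, so v_5 = 9^{−1} = 3 (mod 13).
  v = [5, 9, 4, 5, 3].
Step 2: syndromes of r = [3, 3, 11, 10, 8] (all sums mod 13).
  S_0 = Σ v_i r_i = 5·3 + 9·3 + 4·11 + 5·10 + 3·8 = 160 ≡ 4.
  S_1 = Σ v_i α_i r_i = 5·10·3 + 9·7·3 + 4·12·11 + 5·2·10 + 3·8·8 = 1159 ≡ 2.
  α_i^2 mod 13 = [9, 10, 1, 4, 12].
  S_2 = Σ v_i α_i^2 r_i = 5·9·3 + 9·10·3 + 4·1·11 + 5·4·10 + 3·12·8 = 937 ≡ 1.
  S = (4, 2, 1) ≠ 0, so r is not a codeword (an error is present).
Step 3: locate the error. For a single error e at position i, S_ℓ = v_i·e·α_i^ℓ, so α_err = S_1/S_0.
  S_0^{−1} = 4^{−1} = 10 (mod 13), so α_err = 2·10 = 20 ≡ 7 = α_2. Error position i = 2.
  Consistency check: S_2/S_1 = 1·7 = 7 ≡ 7 = α_err ✓ (single-error assumption holds).
Step 4: error magnitude e = S_0/v_2 = S_0·∏_{j≠2}(α_2 − α_j) = 4·3 = 12 ≡ 12 (mod 13).
Step 5: correct position 2: c_2 = r_2 − e = 3 − 12 ≡ 4 (mod 13). Hence c = [3, 4, 11, 10, 8].
  Check: interpolating c through the α_i gives m(x) = 2 + 4·x (degree < 2) with m(α_i) = c_i for every i, so c is indeed a codeword.


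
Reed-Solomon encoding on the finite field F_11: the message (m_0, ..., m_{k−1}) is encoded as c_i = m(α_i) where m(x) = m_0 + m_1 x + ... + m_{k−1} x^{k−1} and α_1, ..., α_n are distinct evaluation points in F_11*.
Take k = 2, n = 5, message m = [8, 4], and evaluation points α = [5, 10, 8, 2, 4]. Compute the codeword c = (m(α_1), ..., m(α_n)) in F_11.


c = [6, 4, 7, 5, 2]

Message polynomial: m(x) = 8 + 4·x (mod 11).
For each evaluation point α_i, compute m(α_i) mod 11:
  α_1 = 5: Horner steps 4 → 6, so m(5) = 6.
  α_2 = 10: Horner steps 4 → 4, so m(10) = 4.
  α_3 = 8: Horner steps 4 → 7, so m(8) = 7.
  α_4 = 2: Horner steps 4 → 5, so m(2) = 5.
  α_5 = 4: Horner steps 4 → 2, so m(4) = 2.
Codeword c = [6, 4, 7, 5, 2] ∈ F_11^5.


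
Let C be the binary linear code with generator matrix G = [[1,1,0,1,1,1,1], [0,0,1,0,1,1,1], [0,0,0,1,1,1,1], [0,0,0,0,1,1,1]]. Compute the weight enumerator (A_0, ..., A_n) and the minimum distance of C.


Weight distribution: A_0 = 1, A_1 = 2, A_2 = 2, A_3 = 3, A_4 = 3, A_5 = 2, A_6 = 2, A_7 = 1. Minimum distance d = 1.

Enumerate all 2^4 = 16 messages m ∈ F_2^4.
For each, compute codeword c = mG in F_2^7, then tally its weight.
  m = 0000 → c = 0000000, weight = 0.
  m = 1000 → c = 1101111, weight = 6.
  m = 0100 → c = 0010111, weight = 4.
  m = 1100 → c = 1111000, weight = 4.
  m = 0010 → c = 0001111, weight = 4.
  m = 1010 → c = 1100000, weight = 2.
  m = 0110 → c = 0011000, weight = 2.
  m = 1110 → c = 1110111, weight = 6.
  m = 0001 → c = 0000111, weight = 3.
  m = 1001 → c = 1101000, weight = 3.
  m = 0101 → c = 0010000, weight = 1.
  m = 1101 → c = 1111111, weight = 7.
  m = 0011 → c = 0001000, weight = 1.
  m = 1011 → c = 1100111, weight = 5.
  m = 0111 → c = 0011111, weight = 5.
  m = 1111 → c = 1110000, weight = 3.
Tally weights:
  weight 0: 1 codewords.
  weight 1: 2 codewords.
  weight 2: 2 codewords.
  weight 3: 3 codewords.
  weight 4: 3 codewords.
  weight 5: 2 codewords.
  weight 6: 2 codewords.
  weight 7: 1 codewords.
Minimum distance d = smallest w > 0 with A_w > 0 = 1.
Sanity: Σ A_w = 16 = 2^4 = 16 ✓.


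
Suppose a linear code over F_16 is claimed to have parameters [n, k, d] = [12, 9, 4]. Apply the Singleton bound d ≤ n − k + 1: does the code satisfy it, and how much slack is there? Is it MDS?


Singleton RHS = n − k + 1 = 4, slack = 0, bound satisfied, MDS.

Singleton bound: d ≤ n − k + 1.
Here n = 12, k = 9, so n − k + 1 = 4.
Given d = 4, check d ≤ 4: YES.
Slack = (n − k + 1) − d = 0.
The code is MDS (slack = 0).
Description: the claimed parameters are [12, 9, 4]_16; such a code would be MDS (meets Singleton bound).


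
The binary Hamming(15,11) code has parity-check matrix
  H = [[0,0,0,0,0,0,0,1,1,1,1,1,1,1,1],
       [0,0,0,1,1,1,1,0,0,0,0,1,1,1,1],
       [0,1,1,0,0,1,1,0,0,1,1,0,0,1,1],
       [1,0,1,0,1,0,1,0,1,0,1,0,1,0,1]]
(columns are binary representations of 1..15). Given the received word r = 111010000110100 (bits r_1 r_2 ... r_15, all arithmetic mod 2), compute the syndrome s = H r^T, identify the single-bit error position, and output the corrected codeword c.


s = (1, 0, 0, 1)^T, error position = 9, corrected codeword c = 111010001110100

Compute s = H r^T mod 2 one row at a time:
  s_1 = 0 + 0 + 1 + 1 + 0 + 1 + 0 + 0 = 3 ≡ 1 (mod 2).
  s_2 = 0 + 1 + 0 + 0 + 0 + 1 + 0 + 0 = 2 ≡ 0 (mod 2).
  s_3 = 1 + 1 + 0 + 0 + 1 + 1 + 0 + 0 = 4 ≡ 0 (mod 2).
  s_4 = 1 + 1 + 1 + 0 + 0 + 1 + 1 + 0 = 5 ≡ 1 (mod 2).
s = (1, 0, 0, 1)^T — this equals column 9 of H (binary 1001), so error is at position 9.
Correct: flip bit 9 of r = 111010000110100 to get c = 111010001110100.


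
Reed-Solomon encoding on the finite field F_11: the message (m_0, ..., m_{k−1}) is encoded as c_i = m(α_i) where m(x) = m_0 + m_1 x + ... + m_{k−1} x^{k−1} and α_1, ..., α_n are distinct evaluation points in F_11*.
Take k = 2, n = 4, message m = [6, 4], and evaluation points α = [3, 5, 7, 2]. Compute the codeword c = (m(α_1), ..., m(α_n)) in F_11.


c = [7, 4, 1, 3]

Message polynomial: m(x) = 6 + 4·x (mod 11).
For each evaluation point α_i, compute m(α_i) mod 11:
  α_1 = 3: Horner steps 4 → 7, so m(3) = 7.
  α_2 = 5: Horner steps 4 → 4, so m(5) = 4.
  α_3 = 7: Horner steps 4 → 1, so m(7) = 1.
  α_4 = 2: Horner steps 4 → 3, so m(2) = 3.
Codeword c = [7, 4, 1, 3] ∈ F_11^4.


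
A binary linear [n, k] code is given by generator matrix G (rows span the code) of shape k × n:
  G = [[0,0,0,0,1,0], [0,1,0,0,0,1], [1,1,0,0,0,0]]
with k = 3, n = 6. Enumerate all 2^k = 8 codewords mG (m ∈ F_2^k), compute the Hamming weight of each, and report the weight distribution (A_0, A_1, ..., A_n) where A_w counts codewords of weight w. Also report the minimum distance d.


Weight distribution: A_0 = 1, A_1 = 1, A_2 = 3, A_3 = 3. Minimum distance d = 1.

Enumerate all 2^3 = 8 messages m ∈ F_2^3.
For each, compute codeword c = mG in F_2^6, then tally its weight.
  m = 000 → c = 000000, weight = 0.
  m = 100 → c = 000010, weight = 1.
  m = 010 → c = 010001, weight = 2.
  m = 110 → c = 010011, weight = 3.
  m = 001 → c = 110000, weight = 2.
  m = 101 → c = 110010, weight = 3.
  m = 011 → c = 100001, weight = 2.
  m = 111 → c = 100011, weight = 3.
Tally weights:
  weight 0: 1 codewords.
  weight 1: 1 codewords.
  weight 2: 3 codewords.
  weight 3: 3 codewords.
Minimum distance d = smallest w > 0 with A_w > 0 = 1.
Sanity: Σ A_w = 8 = 2^3 = 8 ✓.


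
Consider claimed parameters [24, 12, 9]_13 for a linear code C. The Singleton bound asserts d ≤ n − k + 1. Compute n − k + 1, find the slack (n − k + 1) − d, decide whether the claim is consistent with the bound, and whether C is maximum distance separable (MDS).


Singleton RHS = n − k + 1 = 13, slack = 4, bound satisfied, not MDS.

Singleton bound: d ≤ n − k + 1.
Here n = 24, k = 12, so n − k + 1 = 13.
Given d = 9, check d ≤ 13: YES.
Slack = (n − k + 1) − d = 4.
The code is NOT MDS (slack = 4 > 0).
Description: the claimed parameters are [24, 12, 9]_13; such a code would be non-MDS.


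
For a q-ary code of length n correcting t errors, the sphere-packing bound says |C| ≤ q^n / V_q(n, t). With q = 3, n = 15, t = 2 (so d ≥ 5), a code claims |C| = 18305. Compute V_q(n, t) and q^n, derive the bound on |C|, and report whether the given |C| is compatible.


V_q(n, t) = 451, q^n = 14348907, Hamming bound = 31815, |C| = 18305 ≤ bound (satisfied).

Step 1: Compute V_q(n, t) = Σ_{j=0}^2 C(n, j) (q−1)^j.
  j = 0: C(15,0)·(2)^0 = 1·1 = 1.
  j = 1: C(15,1)·(2)^1 = 15·2 = 30.
  j = 2: C(15,2)·(2)^2 = 105·4 = 420.
  V_q(n, t) = 1 + 30 + 420 = 451.
Step 2: q^n = 3^15 = 14348907.
Step 3: Hamming bound ⌊q^n / V_q(n,t)⌋ = ⌊14348907/451⌋ = 31815.
Step 4: Compare |C| = 18305 to 31815: satisfied.
The claimed |C| lies below the Hamming bound.


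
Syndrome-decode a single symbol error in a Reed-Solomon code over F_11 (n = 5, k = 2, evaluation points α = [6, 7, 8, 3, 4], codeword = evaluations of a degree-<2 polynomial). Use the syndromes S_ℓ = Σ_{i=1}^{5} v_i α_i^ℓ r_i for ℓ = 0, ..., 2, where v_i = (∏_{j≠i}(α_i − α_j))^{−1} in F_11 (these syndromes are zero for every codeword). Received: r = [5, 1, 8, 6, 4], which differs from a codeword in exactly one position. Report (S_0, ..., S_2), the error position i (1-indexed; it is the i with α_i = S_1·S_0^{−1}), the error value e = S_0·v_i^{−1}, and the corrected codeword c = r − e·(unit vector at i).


S = (10, 7, 6), error at position 5, error magnitude e = 2, c = [5, 1, 8, 6, 2].

Step 1: column multipliers v_i = (∏_{j≠i}(α_i − α_j))^{−1} mod 11.
  i = 1 (α = 6): (6−7)(6−8)(6−3)(6−4) = (−1)·(−2)·3·2 = 12 ≡ 1, so v_1 = 1^{−1} = 1 (mod 11).
  i = 2 (α = 7): (7−6)(7−8)(7−3)(7−4) = 1·(−1)·4·3 = −12 ≡ 10, so v_2 = 10^{−1} = 10 (mod 11).
  i = 3 (α = 8): (8−6)(8−7)(8−3)(8−4) = 2·1·5·4 = 40 ≡ 7, so v_3 = 7^{−1} = 8 (mod 11).
  i = 4 (α = 3): (3−6)(3−7)(3−8)(3−4) = (−3)·(−4)·(−5)·(−1) = 60 ≡ 5, so v_4 = 5^{−1} = 9 (mod 11).
  i = 5 (α = 4): (4−6)(4−7)(4−8)(4−3) = (−2)·(−3)·(−4)·1 = −24 ≡ 9, so v_5 = 9^{−1} = 5 (mod 11).
  v = [1, 10, 8, 9, 5].
Step 2: syndromes of r = [5, 1, 8, 6, 4] (all sums mod 11).
  S_0 = Σ v_i r_i = 1·5 + 10·1 + 8·8 + 9·6 + 5·4 = 153 ≡ 10.
  S_1 = Σ v_i α_i r_i = 1·6·5 + 10·7·1 + 8·8·8 + 9·3·6 + 5·4·4 = 854 ≡ 7.
  α_i^2 mod 11 = [3, 5, 9, 9, 5].
  S_2 = Σ v_i α_i^2 r_i = 1·3·5 + 10·5·1 + 8·9·8 + 9·9·6 + 5·5·4 = 1227 ≡ 6.
  S = (10, 7, 6) ≠ 0, so r is not a codeword (an error is present).
Step 3: locate the error. For a single error e at position i, S_ℓ = v_i·e·α_i^ℓ, so α_err = S_1/S_0.
  S_0^{−1} = 10^{−1} = 10 (mod 11), so α_err = 7·10 = 70 ≡ 4 = α_5. Error position i = 5.
  Consistency check: S_2/S_1 = 6·8 = 48 ≡ 4 = α_err ✓ (single-error assumption holds).
Step 4: error magnitude e = S_0/v_5 = S_0·∏_{j≠5}(α_5 − α_j) = 10·9 = 90 ≡ 2 (mod 11).
Step 5: correct position 5: c_5 = r_5 − e = 4 − 2 ≡ 2 (mod 11). Hence c = [5, 1, 8, 6, 2].
  Check: interpolating c through the α_i gives m(x) = 7 + 7·x (degree < 2) with m(α_i) = c_i for every i, so c is indeed a codeword.


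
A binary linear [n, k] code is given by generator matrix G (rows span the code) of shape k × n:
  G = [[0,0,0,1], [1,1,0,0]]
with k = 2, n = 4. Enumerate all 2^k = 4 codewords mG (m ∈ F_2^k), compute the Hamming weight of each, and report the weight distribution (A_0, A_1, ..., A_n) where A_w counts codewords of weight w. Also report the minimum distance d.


Weight distribution: A_0 = 1, A_1 = 1, A_2 = 1, A_3 = 1. Minimum distance d = 1.

Enumerate all 2^2 = 4 messages m ∈ F_2^2.
For each, compute codeword c = mG in F_2^4, then tally its weight.
  m = 00 → c = 0000, weight = 0.
  m = 10 → c = 0001, weight = 1.
  m = 01 → c = 1100, weight = 2.
  m = 11 → c = 1101, weight = 3.
Tally weights:
  weight 0: 1 codewords.
  weight 1: 1 codewords.
  weight 2: 1 codewords.
  weight 3: 1 codewords.
Minimum distance d = smallest w > 0 with A_w > 0 = 1.
Sanity: Σ A_w = 4 = 2^2 = 4 ✓.


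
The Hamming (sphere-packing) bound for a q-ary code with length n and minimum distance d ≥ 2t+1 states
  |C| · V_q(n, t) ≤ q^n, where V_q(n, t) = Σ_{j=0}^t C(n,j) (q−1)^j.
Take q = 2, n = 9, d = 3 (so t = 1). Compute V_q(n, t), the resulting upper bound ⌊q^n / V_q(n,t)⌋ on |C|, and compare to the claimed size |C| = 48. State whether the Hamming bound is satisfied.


V_q(n, t) = 10, q^n = 512, Hamming bound = 51, |C| = 48 ≤ bound (satisfied).

Step 1: Compute V_q(n, t) = Σ_{j=0}^1 C(n, j) (q−1)^j.
  j = 0: C(9,0)·(1)^0 = 1·1 = 1.
  j = 1: C(9,1)·(1)^1 = 9·1 = 9.
  V_q(n, t) = 1 + 9 = 10.
Step 2: q^n = 2^9 = 512.
Step 3: Hamming bound ⌊q^n / V_q(n,t)⌋ = ⌊512/10⌋ = 51.
Step 4: Compare |C| = 48 to 51: satisfied.
The claimed |C| lies below the Hamming bound.


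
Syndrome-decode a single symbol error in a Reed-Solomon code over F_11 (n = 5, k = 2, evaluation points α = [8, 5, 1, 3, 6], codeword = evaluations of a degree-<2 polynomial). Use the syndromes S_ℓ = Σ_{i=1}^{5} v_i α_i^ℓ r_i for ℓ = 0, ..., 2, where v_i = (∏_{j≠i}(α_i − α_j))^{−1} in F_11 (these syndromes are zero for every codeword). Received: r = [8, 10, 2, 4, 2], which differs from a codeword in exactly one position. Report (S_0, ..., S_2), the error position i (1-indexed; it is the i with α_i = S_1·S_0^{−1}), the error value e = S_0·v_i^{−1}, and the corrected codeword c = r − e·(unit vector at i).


S = (3, 3, 3), error at position 3, error magnitude e = 4, c = [8, 10, 9, 4, 2].

Step 1: column multipliers v_i = (∏_{j≠i}(α_i − α_j))^{−1} mod 11.
  i = 1 (α = 8): (8−5)(8−1)(8−3)(8−6) = 3·7·5·2 = 210 ≡ 1, so v_1 = 1^{−1} = 1 (mod 11).
  i = 2 (α = 5): (5−8)(5−1)(5−3)(5−6) = (−3)·4·2·(−1) = 24 ≡ 2, so v_2 = 2^{−1} = 6 (mod 11).
  i = 3 (α = 1): (1−8)(1−5)(1−3)(1−6) = (−7)·(−4)·(−2)·(−5) = 280 ≡ 5, so v_3 = 5^{−1} = 9 (mod 11).
  i = 4 (α = 3): (3−8)(3−5)(3−1)(3−6) = (−5)·(−2)·2·(−3) = −60 ≡ 6, so v_4 = 6^{−1} = 2 (mod 11).
  i = 5 (α = 6): (6−8)(6−5)(6−1)(6−3) = (−2)·1·5·3 = −30 ≡ 3, so v_5 = 3^{−1} = 4 (mod 11).
  v = [1, 6, 9, 2, 4].
Step 2: syndromes of r = [8, 10, 2, 4, 2] (all sums mod 11).
  S_0 = Σ v_i r_i = 1·8 + 6·10 + 9·2 + 2·4 + 4·2 = 102 ≡ 3.
  S_1 = Σ v_i α_i r_i = 1·8·8 + 6·5·10 + 9·1·2 + 2·3·4 + 4·6·2 = 454 ≡ 3.
  α_i^2 mod 11 = [9, 3, 1, 9, 3].
  S_2 = Σ v_i α_i^2 r_i = 1·9·8 + 6·3·10 + 9·1·2 + 2·9·4 + 4·3·2 = 366 ≡ 3.
  S = (3, 3, 3) ≠ 0, so r is not a codeword (an error is present).
Step 3: locate the error. For a single error e at position i, S_ℓ = v_i·e·α_i^ℓ, so α_err = S_1/S_0.
  S_0^{−1} = 3^{−1} = 4 (mod 11), so α_err = 3·4 = 12 ≡ 1 = α_3. Error position i = 3.
  Consistency check: S_2/S_1 = 3·4 = 12 ≡ 1 = α_err ✓ (single-error assumption holds).
Step 4: error magnitude e = S_0/v_3 = S_0·∏_{j≠3}(α_3 − α_j) = 3·5 = 15 ≡ 4 (mod 11).
Step 5: correct position 3: c_3 = r_3 − e = 2 − 4 ≡ 9 (mod 11). Hence c = [8, 10, 9, 4, 2].
  Check: interpolating c through the α_i gives m(x) = 6 + 3·x (degree < 2) with m(α_i) = c_i for every i, so c is indeed a codeword.


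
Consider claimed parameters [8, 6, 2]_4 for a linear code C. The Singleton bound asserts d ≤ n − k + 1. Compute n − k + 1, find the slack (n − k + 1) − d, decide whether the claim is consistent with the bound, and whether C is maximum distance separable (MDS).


Singleton RHS = n − k + 1 = 3, slack = 1, bound satisfied, not MDS.

Singleton bound: d ≤ n − k + 1.
Here n = 8, k = 6, so n − k + 1 = 3.
Given d = 2, check d ≤ 3: YES.
Slack = (n − k + 1) − d = 1.
The code is NOT MDS (slack = 1 > 0).
Description: the claimed parameters are [8, 6, 2]_4; such a code would be non-MDS.


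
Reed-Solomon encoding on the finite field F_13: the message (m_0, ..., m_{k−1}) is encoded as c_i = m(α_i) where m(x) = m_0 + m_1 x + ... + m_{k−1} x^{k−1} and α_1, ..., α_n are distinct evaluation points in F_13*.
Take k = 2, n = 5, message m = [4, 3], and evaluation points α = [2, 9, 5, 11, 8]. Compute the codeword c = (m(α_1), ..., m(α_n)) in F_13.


c = [10, 5, 6, 11, 2]

Message polynomial: m(x) = 4 + 3·x (mod 13).
For each evaluation point α_i, compute m(α_i) mod 13:
  α_1 = 2: Horner steps 3 → 10, so m(2) = 10.
  α_2 = 9: Horner steps 3 → 5, so m(9) = 5.
  α_3 = 5: Horner steps 3 → 6, so m(5) = 6.
  α_4 = 11: Horner steps 3 → 11, so m(11) = 11.
  α_5 = 8: Horner steps 3 → 2, so m(8) = 2.
Codeword c = [10, 5, 6, 11, 2] ∈ F_13^5.


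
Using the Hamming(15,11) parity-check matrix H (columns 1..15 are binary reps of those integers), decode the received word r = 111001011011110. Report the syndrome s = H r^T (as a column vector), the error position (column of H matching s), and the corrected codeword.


s = (0, 0, 1, 1)^T, error position = 3, corrected codeword c = 110001011011110

Compute s = H r^T mod 2 one row at a time:
  s_1 = 1 + 1 + 0 + 1 + 1 + 1 + 1 + 0 = 6 ≡ 0 (mod 2).
  s_2 = 0 + 0 + 1 + 0 + 1 + 1 + 1 + 0 = 4 ≡ 0 (mod 2).
  s_3 = 1 + 1 + 1 + 0 + 0 + 1 + 1 + 0 = 5 ≡ 1 (mod 2).
  s_4 = 1 + 1 + 0 + 0 + 1 + 1 + 1 + 0 = 5 ≡ 1 (mod 2).
s = (0, 0, 1, 1)^T — this equals column 3 of H (binary 0011), so error is at position 3.
Correct: flip bit 3 of r = 111001011011110 to get c = 110001011011110.


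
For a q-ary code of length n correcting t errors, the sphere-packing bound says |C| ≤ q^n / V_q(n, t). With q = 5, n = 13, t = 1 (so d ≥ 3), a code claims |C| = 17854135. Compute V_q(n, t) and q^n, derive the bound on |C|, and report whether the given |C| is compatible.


V_q(n, t) = 53, q^n = 1220703125, Hamming bound = 23032134, |C| = 17854135 ≤ bound (satisfied).

Step 1: Compute V_q(n, t) = Σ_{j=0}^1 C(n, j) (q−1)^j.
  j = 0: C(13,0)·(4)^0 = 1·1 = 1.
  j = 1: C(13,1)·(4)^1 = 13·4 = 52.
  V_q(n, t) = 1 + 52 = 53.
Step 2: q^n = 5^13 = 1220703125.
Step 3: Hamming bound ⌊q^n / V_q(n,t)⌋ = ⌊1220703125/53⌋ = 23032134.
Step 4: Compare |C| = 17854135 to 23032134: satisfied.
The claimed |C| lies below the Hamming bound.


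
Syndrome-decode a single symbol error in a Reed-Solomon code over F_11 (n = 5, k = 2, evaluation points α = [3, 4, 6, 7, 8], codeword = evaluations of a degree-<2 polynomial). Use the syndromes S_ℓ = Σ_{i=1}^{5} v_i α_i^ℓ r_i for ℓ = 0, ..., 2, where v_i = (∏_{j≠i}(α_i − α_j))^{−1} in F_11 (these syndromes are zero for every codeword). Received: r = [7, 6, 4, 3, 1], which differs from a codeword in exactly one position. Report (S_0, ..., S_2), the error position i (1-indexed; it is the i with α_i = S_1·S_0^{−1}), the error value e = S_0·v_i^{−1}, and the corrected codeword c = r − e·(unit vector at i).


S = (3, 2, 5), error at position 5, error magnitude e = 10, c = [7, 6, 4, 3, 2].

Step 1: column multipliers v_i = (∏_{j≠i}(α_i − α_j))^{−1} mod 11.
  i = 1 (α = 3): (3−4)(3−6)(3−7)(3−8) = (−1)·(−3)·(−4)·(−5) = 60 ≡ 5, so v_1 = 5^{−1} = 9 (mod 11).
  i = 2 (α = 4): (4−3)(4−6)(4−7)(4−8) = 1·(−2)·(−3)·(−4) = −24 ≡ 9, so v_2 = 9^{−1} = 5 (mod 11).
  i = 3 (α = 6): (6−3)(6−4)(6−7)(6−8) = 3·2·(−1)·(−2) = 12 ≡ 1, so v_3 = 1^{−1} = 1 (mod 11).
  i = 4 (α = 7): (7−3)(7−4)(7−6)(7−8) = 4·3·1·(−1) = −12 ≡ 10, so v_4 = 10^{−1} = 10 (mod 11).
  i = 5 (α = 8): (8−3)(8−4)(8−6)(8−7) = 5·4·2·1 = 40 ≡ 7, so v_5 = 7^{−1} = 8 (mod 11).
  v = [9, 5, 1, 10, 8].
Step 2: syndromes of r = [7, 6, 4, 3, 1] (all sums mod 11).
  S_0 = Σ v_i r_i = 9·7 + 5·6 + 1·4 + 10·3 + 8·1 = 135 ≡ 3.
  S_1 = Σ v_i α_i r_i = 9·3·7 + 5·4·6 + 1·6·4 + 10·7·3 + 8·8·1 = 607 ≡ 2.
  α_i^2 mod 11 = [9, 5, 3, 5, 9].
  S_2 = Σ v_i α_i^2 r_i = 9·9·7 + 5·5·6 + 1·3·4 + 10·5·3 + 8·9·1 = 951 ≡ 5.
  S = (3, 2, 5) ≠ 0, so r is not a codeword (an error is present).
Step 3: locate the error. For a single error e at position i, S_ℓ = v_i·e·α_i^ℓ, so α_err = S_1/S_0.
  S_0^{−1} = 3^{−1} = 4 (mod 11), so α_err = 2·4 = 8 ≡ 8 = α_5. Error position i = 5.
  Consistency check: S_2/S_1 = 5·6 = 30 ≡ 8 = α_err ✓ (single-error assumption holds).
Step 4: error magnitude e = S_0/v_5 = S_0·∏_{j≠5}(α_5 − α_j) = 3·7 = 21 ≡ 10 (mod 11).
Step 5: correct position 5: c_5 = r_5 − e = 1 − 10 ≡ 2 (mod 11). Hence c = [7, 6, 4, 3, 2].
  Check: interpolating c through the α_i gives m(x) = 10 + 10·x (degree < 2) with m(α_i) = c_i for every i, so c is indeed a codeword.


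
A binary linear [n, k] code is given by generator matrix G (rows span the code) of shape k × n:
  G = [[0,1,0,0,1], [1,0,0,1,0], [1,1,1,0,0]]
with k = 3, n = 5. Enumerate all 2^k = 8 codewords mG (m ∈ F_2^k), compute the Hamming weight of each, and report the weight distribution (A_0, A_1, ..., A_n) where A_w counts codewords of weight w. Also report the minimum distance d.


Weight distribution: A_0 = 1, A_2 = 2, A_3 = 4, A_4 = 1. Minimum distance d = 2.

Enumerate all 2^3 = 8 messages m ∈ F_2^3.
For each, compute codeword c = mG in F_2^5, then tally its weight.
  m = 000 → c = 00000, weight = 0.
  m = 100 → c = 01001, weight = 2.
  m = 010 → c = 10010, weight = 2.
  m = 110 → c = 11011, weight = 4.
  m = 001 → c = 11100, weight = 3.
  m = 101 → c = 10101, weight = 3.
  m = 011 → c = 01110, weight = 3.
  m = 111 → c = 00111, weight = 3.
Tally weights:
  weight 0: 1 codewords.
  weight 2: 2 codewords.
  weight 3: 4 codewords.
  weight 4: 1 codewords.
Minimum distance d = smallest w > 0 with A_w > 0 = 2.
Sanity: Σ A_w = 8 = 2^3 = 8 ✓.


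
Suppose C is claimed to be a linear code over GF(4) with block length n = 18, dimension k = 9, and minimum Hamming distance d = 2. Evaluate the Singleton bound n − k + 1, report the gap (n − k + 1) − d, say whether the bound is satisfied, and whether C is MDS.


Singleton RHS = n − k + 1 = 10, slack = 8, bound satisfied, not MDS.

Singleton bound: d ≤ n − k + 1.
Here n = 18, k = 9, so n − k + 1 = 10.
Given d = 2, check d ≤ 10: YES.
Slack = (n − k + 1) − d = 8.
The code is NOT MDS (slack = 8 > 0).
Description: the claimed parameters are [18, 9, 2]_4; such a code would be non-MDS.


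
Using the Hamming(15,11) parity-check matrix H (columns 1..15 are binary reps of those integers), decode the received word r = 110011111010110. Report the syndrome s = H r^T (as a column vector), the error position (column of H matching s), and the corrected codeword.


s = (1, 1, 1, 0)^T, error position = 14, corrected codeword c = 110011111010100

Compute s = H r^T mod 2 one row at a time:
  s_1 = 1 + 1 + 0 + 1 + 0 + 1 + 1 + 0 = 5 ≡ 1 (mod 2).
  s_2 = 0 + 1 + 1 + 1 + 0 + 1 + 1 + 0 = 5 ≡ 1 (mod 2).
  s_3 = 1 + 0 + 1 + 1 + 0 + 1 + 1 + 0 = 5 ≡ 1 (mod 2).
  s_4 = 1 + 0 + 1 + 1 + 1 + 1 + 1 + 0 = 6 ≡ 0 (mod 2).
s = (1, 1, 1, 0)^T — this equals column 14 of H (binary 1110), so error is at position 14.
Correct: flip bit 14 of r = 110011111010110 to get c = 110011111010100.


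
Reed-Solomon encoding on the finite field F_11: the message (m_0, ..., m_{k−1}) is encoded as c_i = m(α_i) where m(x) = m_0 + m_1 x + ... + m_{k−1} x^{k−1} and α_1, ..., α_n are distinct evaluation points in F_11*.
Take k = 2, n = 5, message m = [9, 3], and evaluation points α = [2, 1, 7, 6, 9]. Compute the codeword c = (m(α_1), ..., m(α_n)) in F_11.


c = [4, 1, 8, 5, 3]

Message polynomial: m(x) = 9 + 3·x (mod 11).
For each evaluation point α_i, compute m(α_i) mod 11:
  α_1 = 2: Horner steps 3 → 4, so m(2) = 4.
  α_2 = 1: Horner steps 3 → 1, so m(1) = 1.
  α_3 = 7: Horner steps 3 → 8, so m(7) = 8.
  α_4 = 6: Horner steps 3 → 5, so m(6) = 5.
  α_5 = 9: Horner steps 3 → 3, so m(9) = 3.
Codeword c = [4, 1, 8, 5, 3] ∈ F_11^5.


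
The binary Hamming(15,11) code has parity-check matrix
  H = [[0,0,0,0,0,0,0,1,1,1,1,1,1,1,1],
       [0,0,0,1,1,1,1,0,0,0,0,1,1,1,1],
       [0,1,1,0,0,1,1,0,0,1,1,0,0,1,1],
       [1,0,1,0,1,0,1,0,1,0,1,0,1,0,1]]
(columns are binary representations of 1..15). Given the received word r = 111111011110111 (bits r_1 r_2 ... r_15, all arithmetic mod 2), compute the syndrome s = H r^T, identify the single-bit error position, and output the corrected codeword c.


s = (1, 0, 1, 1)^T, error position = 11, corrected codeword c = 111111011100111

Compute s = H r^T mod 2 one row at a time:
  s_1 = 1 + 1 + 1 + 1 + 0 + 1 + 1 + 1 = 7 ≡ 1 (mod 2).
  s_2 = 1 + 1 + 1 + 0 + 0 + 1 + 1 + 1 = 6 ≡ 0 (mod 2).
  s_3 = 1 + 1 + 1 + 0 + 1 + 1 + 1 + 1 = 7 ≡ 1 (mod 2).
  s_4 = 1 + 1 + 1 + 0 + 1 + 1 + 1 + 1 = 7 ≡ 1 (mod 2).
s = (1, 0, 1, 1)^T — this equals column 11 of H (binary 1011), so error is at position 11.
Correct: flip bit 11 of r = 111111011110111 to get c = 111111011100111.


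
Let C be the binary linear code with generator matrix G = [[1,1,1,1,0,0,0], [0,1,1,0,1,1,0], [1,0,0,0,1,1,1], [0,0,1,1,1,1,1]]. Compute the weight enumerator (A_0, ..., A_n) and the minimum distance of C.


Weight distribution: A_0 = 1, A_1 = 1, A_2 = 1, A_3 = 4, A_4 = 5, A_5 = 3, A_6 = 1. Minimum distance d = 1.

Enumerate all 2^4 = 16 messages m ∈ F_2^4.
For each, compute codeword c = mG in F_2^7, then tally its weight.
  m = 0000 → c = 0000000, weight = 0.
  m = 1000 → c = 1111000, weight = 4.
  m = 0100 → c = 0110110, weight = 4.
  m = 1100 → c = 1001110, weight = 4.
  m = 0010 → c = 1000111, weight = 4.
  m = 1010 → c = 0111111, weight = 6.
  m = 0110 → c = 1110001, weight = 4.
  m = 1110 → c = 0001001, weight = 2.
  m = 0001 → c = 0011111, weight = 5.
  m = 1001 → c = 1100111, weight = 5.
  m = 0101 → c = 0101001, weight = 3.
  m = 1101 → c = 1010001, weight = 3.
  m = 0011 → c = 1011000, weight = 3.
  m = 1011 → c = 0100000, weight = 1.
  m = 0111 → c = 1101110, weight = 5.
  m = 1111 → c = 0010110, weight = 3.
Tally weights:
  weight 0: 1 codewords.
  weight 1: 1 codewords.
  weight 2: 1 codewords.
  weight 3: 4 codewords.
  weight 4: 5 codewords.
  weight 5: 3 codewords.
  weight 6: 1 codewords.
Minimum distance d = smallest w > 0 with A_w > 0 = 1.
Sanity: Σ A_w = 16 = 2^4 = 16 ✓.


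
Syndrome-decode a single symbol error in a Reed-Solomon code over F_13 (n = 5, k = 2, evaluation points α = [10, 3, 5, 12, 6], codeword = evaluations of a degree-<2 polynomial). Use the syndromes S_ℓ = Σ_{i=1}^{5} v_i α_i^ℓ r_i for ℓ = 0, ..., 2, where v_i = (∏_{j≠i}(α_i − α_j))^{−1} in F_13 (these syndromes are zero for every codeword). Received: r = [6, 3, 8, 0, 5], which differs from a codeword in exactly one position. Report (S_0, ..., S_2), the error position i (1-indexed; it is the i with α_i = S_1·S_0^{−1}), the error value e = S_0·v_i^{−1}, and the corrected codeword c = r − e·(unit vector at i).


S = (2, 6, 5), error at position 2, error magnitude e = 2, c = [6, 1, 8, 0, 5].

Step 1: column multipliers v_i = (∏_{j≠i}(α_i − α_j))^{−1} mod 13.
  i = 1 (α = 10): (10−3)(10−5)(10−12)(10−6) = 7·5·(−2)·4 = −280 ≡ 6, so v_1 = 6^{−1} = 11 (mod 13).
  i = 2 (α = 3): (3−10)(3−5)(3−12)(3−6) = (−7)·(−2)·(−9)·(−3) = 378 ≡ 1, so v_2 = 1^{−1} = 1 (mod 13).
  i = 3 (α = 5): (5−10)(5−3)(5−12)(5−6) = (−5)·2·(−7)·(−1) = −70 ≡ 8, so v_3 = 8^{−1} = 5 (mod 13).
  i = 4 (α = 12): (12−10)(12−3)(12−5)(12−6) = 2·9·7·6 = 756 ≡ 2, so v_4 = 2^{−1} = 7 (mod 13).
  i = 5 (α = 6): (6−10)(6−3)(6−5)(6−12) = (−4)·3·1·(−6) = 72 ≡ 7, so v_5 = 7^{−1} = 2 (mod 13).
  v = [11, 1, 5, 7, 2].
Step 2: syndromes of r = [6, 3, 8, 0, 5] (all sums mod 13).
  S_0 = Σ v_i r_i = 11·6 + 1·3 + 5·8 + 7·0 + 2·5 = 119 ≡ 2.
  S_1 = Σ v_i α_i r_i = 11·10·6 + 1·3·3 + 5·5·8 + 7·12·0 + 2·6·5 = 929 ≡ 6.
  α_i^2 mod 13 = [9, 9, 12, 1, 10].
  S_2 = Σ v_i α_i^2 r_i = 11·9·6 + 1·9·3 + 5·12·8 + 7·1·0 + 2·10·5 = 1201 ≡ 5.
  S = (2, 6, 5) ≠ 0, so r is not a codeword (an error is present).
Step 3: locate the error. For a single error e at position i, S_ℓ = v_i·e·α_i^ℓ, so α_err = S_1/S_0.
  S_0^{−1} = 2^{−1} = 7 (mod 13), so α_err = 6·7 = 42 ≡ 3 = α_2. Error position i = 2.
  Consistency check: S_2/S_1 = 5·11 = 55 ≡ 3 = α_err ✓ (single-error assumption holds).
Step 4: error magnitude e = S_0/v_2 = S_0·∏_{j≠2}(α_2 − α_j) = 2·1 = 2 ≡ 2 (mod 13).
Step 5: correct position 2: c_2 = r_2 − e = 3 − 2 ≡ 1 (mod 13). Hence c = [6, 1, 8, 0, 5].
  Check: interpolating c through the α_i gives m(x) = 10 + 10·x (degree < 2) with m(α_i) = c_i for every i, so c is indeed a codeword.


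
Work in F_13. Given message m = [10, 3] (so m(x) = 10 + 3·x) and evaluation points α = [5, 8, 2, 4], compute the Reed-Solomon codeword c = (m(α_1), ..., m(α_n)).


c = [12, 8, 3, 9]

Message polynomial: m(x) = 10 + 3·x (mod 13).
For each evaluation point α_i, compute m(α_i) mod 13:
  α_1 = 5: Horner steps 3 → 12, so m(5) = 12.
  α_2 = 8: Horner steps 3 → 8, so m(8) = 8.
  α_3 = 2: Horner steps 3 → 3, so m(2) = 3.
  α_4 = 4: Horner steps 3 → 9, so m(4) = 9.
Codeword c = [12, 8, 3, 9] ∈ F_13^4.


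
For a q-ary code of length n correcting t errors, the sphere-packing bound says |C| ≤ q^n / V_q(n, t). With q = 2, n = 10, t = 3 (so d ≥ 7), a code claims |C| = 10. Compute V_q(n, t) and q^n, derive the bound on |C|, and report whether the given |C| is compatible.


V_q(n, t) = 176, q^n = 1024, Hamming bound = 5, |C| = 10 > bound (violated).

Step 1: Compute V_q(n, t) = Σ_{j=0}^3 C(n, j) (q−1)^j.
  j = 0: C(10,0)·(1)^0 = 1·1 = 1.
  j = 1: C(10,1)·(1)^1 = 10·1 = 10.
  j = 2: C(10,2)·(1)^2 = 45·1 = 45.
  j = 3: C(10,3)·(1)^3 = 120·1 = 120.
  V_q(n, t) = 1 + 10 + 45 + 120 = 176.
Step 2: q^n = 2^10 = 1024.
Step 3: Hamming bound ⌊q^n / V_q(n,t)⌋ = ⌊1024/176⌋ = 5.
Step 4: Compare |C| = 10 to 5: violated.
The claimed |C| lies above the Hamming bound, so no 2-ary code of length 10 with d ≥ 7 can have 10 codewords.


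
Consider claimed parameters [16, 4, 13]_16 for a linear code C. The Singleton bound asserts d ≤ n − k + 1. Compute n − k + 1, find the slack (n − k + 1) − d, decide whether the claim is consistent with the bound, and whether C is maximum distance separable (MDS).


Singleton RHS = n − k + 1 = 13, slack = 0, bound satisfied, MDS.

Singleton bound: d ≤ n − k + 1.
Here n = 16, k = 4, so n − k + 1 = 13.
Given d = 13, check d ≤ 13: YES.
Slack = (n − k + 1) − d = 0.
The code is MDS (slack = 0).
Description: the claimed parameters are [16, 4, 13]_16; such a code would be MDS (meets Singleton bound).


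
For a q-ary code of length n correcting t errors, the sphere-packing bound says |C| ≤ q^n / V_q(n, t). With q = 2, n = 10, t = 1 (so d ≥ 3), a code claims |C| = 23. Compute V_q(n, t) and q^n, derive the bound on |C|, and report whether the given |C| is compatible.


V_q(n, t) = 11, q^n = 1024, Hamming bound = 93, |C| = 23 ≤ bound (satisfied).

Step 1: Compute V_q(n, t) = Σ_{j=0}^1 C(n, j) (q−1)^j.
  j = 0: C(10,0)·(1)^0 = 1·1 = 1.
  j = 1: C(10,1)·(1)^1 = 10·1 = 10.
  V_q(n, t) = 1 + 10 = 11.
Step 2: q^n = 2^10 = 1024.
Step 3: Hamming bound ⌊q^n / V_q(n,t)⌋ = ⌊1024/11⌋ = 93.
Step 4: Compare |C| = 23 to 93: satisfied.
The claimed |C| lies below the Hamming bound.
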